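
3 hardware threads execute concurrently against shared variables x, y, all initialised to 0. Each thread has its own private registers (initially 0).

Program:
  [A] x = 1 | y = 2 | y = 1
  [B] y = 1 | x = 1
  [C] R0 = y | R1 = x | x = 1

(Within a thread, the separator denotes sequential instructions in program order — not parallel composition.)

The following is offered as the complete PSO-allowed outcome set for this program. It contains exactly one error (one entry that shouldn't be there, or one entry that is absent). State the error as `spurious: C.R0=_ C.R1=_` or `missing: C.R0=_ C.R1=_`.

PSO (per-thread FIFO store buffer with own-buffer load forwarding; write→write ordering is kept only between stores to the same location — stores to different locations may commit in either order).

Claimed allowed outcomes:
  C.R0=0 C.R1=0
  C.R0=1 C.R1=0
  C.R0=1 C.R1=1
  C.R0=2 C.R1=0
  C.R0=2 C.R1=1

missing: C.R0=0 C.R1=1

outcome vector order: (C.R0,C.R1)
[PSO] allowed = {0/0; 0/1; 1/0; 1/1; 2/0; 2/1}
PSO∖claimed = {0/1}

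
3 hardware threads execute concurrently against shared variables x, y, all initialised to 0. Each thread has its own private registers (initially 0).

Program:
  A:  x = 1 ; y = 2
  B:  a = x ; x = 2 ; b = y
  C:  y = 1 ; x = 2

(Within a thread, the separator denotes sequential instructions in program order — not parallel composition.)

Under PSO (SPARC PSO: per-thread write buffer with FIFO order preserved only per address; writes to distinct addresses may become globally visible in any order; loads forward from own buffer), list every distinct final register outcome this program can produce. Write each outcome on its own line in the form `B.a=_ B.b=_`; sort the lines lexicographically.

outcome vector order: (B.a,B.b)
|PSO outcomes| = 9

B.a=0 B.b=0
B.a=0 B.b=1
B.a=0 B.b=2
B.a=1 B.b=0
B.a=1 B.b=1
B.a=1 B.b=2
B.a=2 B.b=0
B.a=2 B.b=1
B.a=2 B.b=2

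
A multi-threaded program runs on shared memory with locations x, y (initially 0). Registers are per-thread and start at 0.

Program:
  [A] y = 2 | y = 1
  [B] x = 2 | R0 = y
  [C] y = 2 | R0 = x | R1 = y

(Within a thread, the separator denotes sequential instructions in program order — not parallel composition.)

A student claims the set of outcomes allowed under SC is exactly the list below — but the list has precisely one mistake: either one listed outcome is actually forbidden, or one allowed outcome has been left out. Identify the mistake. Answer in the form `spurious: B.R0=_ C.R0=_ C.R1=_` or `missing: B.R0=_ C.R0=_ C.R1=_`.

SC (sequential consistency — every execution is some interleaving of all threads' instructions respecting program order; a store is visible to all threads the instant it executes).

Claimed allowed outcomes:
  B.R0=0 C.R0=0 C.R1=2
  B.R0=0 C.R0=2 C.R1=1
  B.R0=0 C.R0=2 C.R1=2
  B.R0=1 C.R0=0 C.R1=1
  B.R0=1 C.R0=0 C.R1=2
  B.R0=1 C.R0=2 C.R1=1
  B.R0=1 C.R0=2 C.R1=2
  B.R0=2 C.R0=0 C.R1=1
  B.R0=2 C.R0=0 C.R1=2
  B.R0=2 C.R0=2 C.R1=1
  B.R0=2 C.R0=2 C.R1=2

outcome vector order: (B.R0,C.R0,C.R1)
under SC → (0,2,1); (0,2,2); (1,0,1); (1,0,2); (1,2,1); (1,2,2); (2,0,1); (2,0,2); (2,2,1); (2,2,2)
claimed∖SC = {(0,0,2)}

spurious: B.R0=0 C.R0=0 C.R1=2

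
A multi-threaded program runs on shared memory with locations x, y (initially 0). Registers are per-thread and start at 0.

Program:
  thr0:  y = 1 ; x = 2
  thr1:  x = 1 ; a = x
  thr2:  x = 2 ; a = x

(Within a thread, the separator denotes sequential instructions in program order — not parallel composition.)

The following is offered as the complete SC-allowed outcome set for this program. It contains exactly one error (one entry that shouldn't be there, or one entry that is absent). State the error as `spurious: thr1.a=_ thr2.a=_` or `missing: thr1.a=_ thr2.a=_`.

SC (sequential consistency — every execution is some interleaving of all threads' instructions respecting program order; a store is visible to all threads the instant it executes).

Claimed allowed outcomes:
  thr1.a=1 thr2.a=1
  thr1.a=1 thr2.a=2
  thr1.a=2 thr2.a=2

outcome vector order: (thr1.a,thr2.a)
SC (4): 1/1; 1/2; 2/1; 2/2
SC∖claimed = {2/1}

missing: thr1.a=2 thr2.a=1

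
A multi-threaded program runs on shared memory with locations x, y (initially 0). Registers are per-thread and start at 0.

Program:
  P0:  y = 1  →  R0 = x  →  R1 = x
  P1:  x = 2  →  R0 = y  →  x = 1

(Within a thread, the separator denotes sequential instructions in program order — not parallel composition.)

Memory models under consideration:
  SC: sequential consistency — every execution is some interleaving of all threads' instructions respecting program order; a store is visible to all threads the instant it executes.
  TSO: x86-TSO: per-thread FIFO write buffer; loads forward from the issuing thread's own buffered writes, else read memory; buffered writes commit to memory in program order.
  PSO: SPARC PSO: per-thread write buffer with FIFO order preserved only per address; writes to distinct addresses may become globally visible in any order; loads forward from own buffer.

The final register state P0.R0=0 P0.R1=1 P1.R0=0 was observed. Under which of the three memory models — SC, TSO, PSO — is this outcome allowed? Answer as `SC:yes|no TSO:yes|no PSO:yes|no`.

SC:no TSO:yes PSO:yes

outcome vector order: (P0.R0,P0.R1,P1.R0)
SC: 9 outcomes — {0/0/1, 0/1/1, 0/2/1, 1/1/0, 1/1/1, 2/1/0, 2/1/1, 2/2/0, 2/2/1}
TSO: 12 outcomes — {0/0/0, 0/0/1, 0/1/0, 0/1/1, 0/2/0, 0/2/1, 1/1/0, 1/1/1, 2/1/0, 2/1/1, 2/2/0, 2/2/1}
PSO: 12 outcomes — {0/0/0, 0/0/1, 0/1/0, 0/1/1, 0/2/0, 0/2/1, 1/1/0, 1/1/1, 2/1/0, 2/1/1, 2/2/0, 2/2/1}
target 0/1/0 ∈ {TSO,PSO}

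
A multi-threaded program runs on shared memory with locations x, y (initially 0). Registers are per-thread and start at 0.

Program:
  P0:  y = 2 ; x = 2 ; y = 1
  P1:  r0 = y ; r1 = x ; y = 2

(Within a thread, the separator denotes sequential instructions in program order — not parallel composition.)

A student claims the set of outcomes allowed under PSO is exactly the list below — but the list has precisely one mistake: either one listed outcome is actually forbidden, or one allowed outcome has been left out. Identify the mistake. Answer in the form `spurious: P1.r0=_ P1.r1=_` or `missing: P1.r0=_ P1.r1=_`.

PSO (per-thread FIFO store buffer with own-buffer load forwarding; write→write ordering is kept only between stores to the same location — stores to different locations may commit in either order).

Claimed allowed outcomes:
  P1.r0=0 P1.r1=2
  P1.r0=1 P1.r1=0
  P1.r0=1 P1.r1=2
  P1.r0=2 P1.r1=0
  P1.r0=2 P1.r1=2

outcome vector order: (P1.r0,P1.r1)
PSO: 6 outcomes — {<0 0> <0 2> <1 0> <1 2> <2 0> <2 2>}
PSO∖claimed = {<0 0>}

missing: P1.r0=0 P1.r1=0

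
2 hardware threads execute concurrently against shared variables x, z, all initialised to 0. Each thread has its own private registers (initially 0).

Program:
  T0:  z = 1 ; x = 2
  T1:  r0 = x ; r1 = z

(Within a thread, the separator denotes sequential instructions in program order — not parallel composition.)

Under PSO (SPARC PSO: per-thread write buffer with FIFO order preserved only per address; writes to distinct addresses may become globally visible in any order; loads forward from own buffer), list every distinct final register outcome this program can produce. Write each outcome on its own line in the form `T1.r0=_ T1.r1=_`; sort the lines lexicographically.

outcome vector order: (T1.r0,T1.r1)
|PSO outcomes| = 4

T1.r0=0 T1.r1=0
T1.r0=0 T1.r1=1
T1.r0=2 T1.r1=0
T1.r0=2 T1.r1=1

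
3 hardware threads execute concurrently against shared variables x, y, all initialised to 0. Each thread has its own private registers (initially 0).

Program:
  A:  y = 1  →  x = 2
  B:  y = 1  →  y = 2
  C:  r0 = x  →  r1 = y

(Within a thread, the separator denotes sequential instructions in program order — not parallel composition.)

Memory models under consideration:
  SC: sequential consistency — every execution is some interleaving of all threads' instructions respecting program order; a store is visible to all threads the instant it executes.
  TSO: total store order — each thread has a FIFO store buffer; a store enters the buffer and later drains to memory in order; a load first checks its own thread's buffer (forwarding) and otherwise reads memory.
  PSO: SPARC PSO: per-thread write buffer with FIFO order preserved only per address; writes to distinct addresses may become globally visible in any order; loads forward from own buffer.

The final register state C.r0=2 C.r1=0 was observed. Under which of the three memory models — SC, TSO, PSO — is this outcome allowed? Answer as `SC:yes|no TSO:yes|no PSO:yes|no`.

SC:no TSO:no PSO:yes

outcome vector order: (C.r0,C.r1)
[SC] allowed = {00; 01; 02; 21; 22}
[TSO] allowed = {00; 01; 02; 21; 22}
[PSO] allowed = {00; 01; 02; 20; 21; 22}
target 20 ∈ {PSO}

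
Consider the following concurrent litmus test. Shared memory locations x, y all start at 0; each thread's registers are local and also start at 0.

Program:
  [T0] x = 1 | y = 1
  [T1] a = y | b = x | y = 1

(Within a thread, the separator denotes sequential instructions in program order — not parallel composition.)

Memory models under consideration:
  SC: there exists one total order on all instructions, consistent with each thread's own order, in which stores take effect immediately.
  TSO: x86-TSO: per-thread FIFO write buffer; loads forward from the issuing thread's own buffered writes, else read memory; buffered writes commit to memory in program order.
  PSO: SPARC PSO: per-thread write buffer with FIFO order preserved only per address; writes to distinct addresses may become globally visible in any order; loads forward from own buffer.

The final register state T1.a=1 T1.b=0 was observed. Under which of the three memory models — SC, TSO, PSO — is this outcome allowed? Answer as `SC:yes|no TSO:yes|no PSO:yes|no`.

SC:no TSO:no PSO:yes

outcome vector order: (T1.a,T1.b)
SC: 3 outcomes — {00, 01, 11}
TSO: 3 outcomes — {00, 01, 11}
PSO: 4 outcomes — {00, 01, 10, 11}
target 10 ∈ {PSO}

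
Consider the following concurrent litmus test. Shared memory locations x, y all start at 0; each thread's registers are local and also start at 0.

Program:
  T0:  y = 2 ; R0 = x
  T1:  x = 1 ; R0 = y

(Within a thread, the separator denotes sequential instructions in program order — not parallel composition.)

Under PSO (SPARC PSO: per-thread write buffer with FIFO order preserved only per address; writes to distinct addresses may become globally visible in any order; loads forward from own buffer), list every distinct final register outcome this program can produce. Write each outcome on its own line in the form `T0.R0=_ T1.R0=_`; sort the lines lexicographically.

outcome vector order: (T0.R0,T1.R0)
|PSO outcomes| = 4

T0.R0=0 T1.R0=0
T0.R0=0 T1.R0=2
T0.R0=1 T1.R0=0
T0.R0=1 T1.R0=2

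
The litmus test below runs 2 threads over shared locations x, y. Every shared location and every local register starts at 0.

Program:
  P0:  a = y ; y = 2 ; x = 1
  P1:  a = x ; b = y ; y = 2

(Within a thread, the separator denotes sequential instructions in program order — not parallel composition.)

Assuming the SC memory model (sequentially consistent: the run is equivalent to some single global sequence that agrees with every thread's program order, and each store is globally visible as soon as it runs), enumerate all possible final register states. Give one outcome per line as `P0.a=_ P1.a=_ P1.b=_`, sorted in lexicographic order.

outcome vector order: (P0.a,P1.a,P1.b)
|SC outcomes| = 4

P0.a=0 P1.a=0 P1.b=0
P0.a=0 P1.a=0 P1.b=2
P0.a=0 P1.a=1 P1.b=2
P0.a=2 P1.a=0 P1.b=0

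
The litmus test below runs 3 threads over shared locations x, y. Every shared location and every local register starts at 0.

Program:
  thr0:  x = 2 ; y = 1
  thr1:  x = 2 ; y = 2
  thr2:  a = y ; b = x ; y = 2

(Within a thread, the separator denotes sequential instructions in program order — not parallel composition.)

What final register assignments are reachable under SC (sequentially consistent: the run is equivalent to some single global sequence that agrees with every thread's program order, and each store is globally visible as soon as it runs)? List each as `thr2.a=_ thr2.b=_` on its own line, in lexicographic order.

thr2.a=0 thr2.b=0
thr2.a=0 thr2.b=2
thr2.a=1 thr2.b=2
thr2.a=2 thr2.b=2

outcome vector order: (thr2.a,thr2.b)
|SC outcomes| = 4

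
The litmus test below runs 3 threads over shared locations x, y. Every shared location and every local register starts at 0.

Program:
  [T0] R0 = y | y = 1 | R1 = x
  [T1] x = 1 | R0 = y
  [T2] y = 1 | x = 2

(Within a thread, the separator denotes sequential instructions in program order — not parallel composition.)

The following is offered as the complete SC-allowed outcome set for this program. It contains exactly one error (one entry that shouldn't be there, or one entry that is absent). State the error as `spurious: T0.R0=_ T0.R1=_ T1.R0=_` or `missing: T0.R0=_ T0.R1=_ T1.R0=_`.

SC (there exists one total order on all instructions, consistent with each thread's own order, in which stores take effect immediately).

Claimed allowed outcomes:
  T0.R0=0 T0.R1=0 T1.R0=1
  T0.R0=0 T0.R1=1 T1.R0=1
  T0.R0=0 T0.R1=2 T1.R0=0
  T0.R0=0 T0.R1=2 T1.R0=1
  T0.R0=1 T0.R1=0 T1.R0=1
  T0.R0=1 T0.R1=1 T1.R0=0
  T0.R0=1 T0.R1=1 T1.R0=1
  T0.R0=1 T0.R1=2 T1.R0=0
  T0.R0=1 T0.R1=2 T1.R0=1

missing: T0.R0=0 T0.R1=1 T1.R0=0

outcome vector order: (T0.R0,T0.R1,T1.R0)
[SC] allowed = {001; 010; 011; 020; 021; 101; 110; 111; 120; 121}
SC∖claimed = {010}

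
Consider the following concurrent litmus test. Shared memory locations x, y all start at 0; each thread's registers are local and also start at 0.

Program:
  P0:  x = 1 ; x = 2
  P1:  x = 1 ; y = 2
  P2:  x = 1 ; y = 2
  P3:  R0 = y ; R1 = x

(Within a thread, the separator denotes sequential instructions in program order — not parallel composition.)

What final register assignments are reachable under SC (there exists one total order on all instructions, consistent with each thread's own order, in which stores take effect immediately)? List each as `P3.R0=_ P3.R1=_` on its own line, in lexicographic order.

outcome vector order: (P3.R0,P3.R1)
|SC outcomes| = 5

P3.R0=0 P3.R1=0
P3.R0=0 P3.R1=1
P3.R0=0 P3.R1=2
P3.R0=2 P3.R1=1
P3.R0=2 P3.R1=2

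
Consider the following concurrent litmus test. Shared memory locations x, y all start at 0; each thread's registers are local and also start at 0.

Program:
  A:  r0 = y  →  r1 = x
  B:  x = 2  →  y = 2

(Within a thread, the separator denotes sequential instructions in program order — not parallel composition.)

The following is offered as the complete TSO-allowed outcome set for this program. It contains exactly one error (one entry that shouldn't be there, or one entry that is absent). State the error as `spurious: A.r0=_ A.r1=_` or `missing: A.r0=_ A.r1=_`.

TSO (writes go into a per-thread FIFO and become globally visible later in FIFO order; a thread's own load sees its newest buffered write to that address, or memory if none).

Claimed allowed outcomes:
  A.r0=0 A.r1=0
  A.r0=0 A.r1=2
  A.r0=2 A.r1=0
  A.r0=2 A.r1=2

spurious: A.r0=2 A.r1=0

outcome vector order: (A.r0,A.r1)
TSO: 3 outcomes — {<0 0> <0 2> <2 2>}
claimed∖TSO = {<2 0>}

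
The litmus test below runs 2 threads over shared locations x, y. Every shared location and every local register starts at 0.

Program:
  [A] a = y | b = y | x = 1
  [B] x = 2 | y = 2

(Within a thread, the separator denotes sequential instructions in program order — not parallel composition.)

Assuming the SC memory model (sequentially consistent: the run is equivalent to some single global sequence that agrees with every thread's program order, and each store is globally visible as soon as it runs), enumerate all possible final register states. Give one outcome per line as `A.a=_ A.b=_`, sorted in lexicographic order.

outcome vector order: (A.a,A.b)
|SC outcomes| = 3

A.a=0 A.b=0
A.a=0 A.b=2
A.a=2 A.b=2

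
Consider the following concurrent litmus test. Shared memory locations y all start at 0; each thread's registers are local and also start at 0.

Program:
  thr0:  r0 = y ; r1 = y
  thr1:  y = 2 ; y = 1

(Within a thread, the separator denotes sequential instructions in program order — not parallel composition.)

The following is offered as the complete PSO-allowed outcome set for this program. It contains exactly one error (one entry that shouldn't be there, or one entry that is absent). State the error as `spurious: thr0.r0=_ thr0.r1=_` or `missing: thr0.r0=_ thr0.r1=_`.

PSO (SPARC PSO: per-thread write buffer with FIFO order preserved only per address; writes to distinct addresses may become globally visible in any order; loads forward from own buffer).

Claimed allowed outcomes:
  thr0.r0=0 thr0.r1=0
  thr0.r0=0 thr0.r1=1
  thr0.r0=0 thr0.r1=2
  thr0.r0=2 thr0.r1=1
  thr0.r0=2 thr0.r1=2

missing: thr0.r0=1 thr0.r1=1

outcome vector order: (thr0.r0,thr0.r1)
PSO (6): 0/0; 0/1; 0/2; 1/1; 2/1; 2/2
PSO∖claimed = {1/1}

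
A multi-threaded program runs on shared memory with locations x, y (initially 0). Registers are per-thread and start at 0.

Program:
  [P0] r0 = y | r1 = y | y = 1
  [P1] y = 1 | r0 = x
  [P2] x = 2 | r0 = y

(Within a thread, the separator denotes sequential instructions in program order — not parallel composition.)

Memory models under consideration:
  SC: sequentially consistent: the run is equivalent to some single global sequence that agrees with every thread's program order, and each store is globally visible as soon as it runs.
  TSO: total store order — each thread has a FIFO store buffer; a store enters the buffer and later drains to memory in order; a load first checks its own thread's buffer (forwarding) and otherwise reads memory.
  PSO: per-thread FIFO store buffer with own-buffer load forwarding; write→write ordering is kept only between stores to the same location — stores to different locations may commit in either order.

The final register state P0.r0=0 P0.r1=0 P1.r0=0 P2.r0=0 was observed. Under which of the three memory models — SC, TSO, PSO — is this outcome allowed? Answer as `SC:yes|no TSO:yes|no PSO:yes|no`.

SC:no TSO:yes PSO:yes

outcome vector order: (P0.r0,P0.r1,P1.r0,P2.r0)
[SC] allowed = {(0,0,0,1); (0,0,2,0); (0,0,2,1); (0,1,0,1); (0,1,2,0); (0,1,2,1); (1,1,0,1); (1,1,2,0); (1,1,2,1)}
[TSO] allowed = {(0,0,0,0); (0,0,0,1); (0,0,2,0); (0,0,2,1); (0,1,0,0); (0,1,0,1); (0,1,2,0); (0,1,2,1); (1,1,0,0); (1,1,0,1); (1,1,2,0); (1,1,2,1)}
[PSO] allowed = {(0,0,0,0); (0,0,0,1); (0,0,2,0); (0,0,2,1); (0,1,0,0); (0,1,0,1); (0,1,2,0); (0,1,2,1); (1,1,0,0); (1,1,0,1); (1,1,2,0); (1,1,2,1)}
target (0,0,0,0) ∈ {TSO,PSO}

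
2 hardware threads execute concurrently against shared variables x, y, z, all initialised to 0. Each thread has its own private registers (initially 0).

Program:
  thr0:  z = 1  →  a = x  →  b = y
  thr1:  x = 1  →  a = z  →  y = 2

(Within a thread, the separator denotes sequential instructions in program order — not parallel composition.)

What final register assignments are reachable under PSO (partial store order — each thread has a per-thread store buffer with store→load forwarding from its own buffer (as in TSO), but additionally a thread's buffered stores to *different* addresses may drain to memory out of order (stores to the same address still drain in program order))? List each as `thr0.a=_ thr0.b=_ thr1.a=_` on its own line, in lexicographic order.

outcome vector order: (thr0.a,thr0.b,thr1.a)
|PSO outcomes| = 8

thr0.a=0 thr0.b=0 thr1.a=0
thr0.a=0 thr0.b=0 thr1.a=1
thr0.a=0 thr0.b=2 thr1.a=0
thr0.a=0 thr0.b=2 thr1.a=1
thr0.a=1 thr0.b=0 thr1.a=0
thr0.a=1 thr0.b=0 thr1.a=1
thr0.a=1 thr0.b=2 thr1.a=0
thr0.a=1 thr0.b=2 thr1.a=1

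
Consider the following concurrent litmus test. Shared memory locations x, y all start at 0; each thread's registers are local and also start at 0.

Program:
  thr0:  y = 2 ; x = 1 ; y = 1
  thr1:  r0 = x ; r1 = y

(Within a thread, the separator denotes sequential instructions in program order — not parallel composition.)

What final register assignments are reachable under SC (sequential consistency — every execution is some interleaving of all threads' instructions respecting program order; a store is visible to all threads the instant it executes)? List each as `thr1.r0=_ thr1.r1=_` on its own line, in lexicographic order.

thr1.r0=0 thr1.r1=0
thr1.r0=0 thr1.r1=1
thr1.r0=0 thr1.r1=2
thr1.r0=1 thr1.r1=1
thr1.r0=1 thr1.r1=2

outcome vector order: (thr1.r0,thr1.r1)
|SC outcomes| = 5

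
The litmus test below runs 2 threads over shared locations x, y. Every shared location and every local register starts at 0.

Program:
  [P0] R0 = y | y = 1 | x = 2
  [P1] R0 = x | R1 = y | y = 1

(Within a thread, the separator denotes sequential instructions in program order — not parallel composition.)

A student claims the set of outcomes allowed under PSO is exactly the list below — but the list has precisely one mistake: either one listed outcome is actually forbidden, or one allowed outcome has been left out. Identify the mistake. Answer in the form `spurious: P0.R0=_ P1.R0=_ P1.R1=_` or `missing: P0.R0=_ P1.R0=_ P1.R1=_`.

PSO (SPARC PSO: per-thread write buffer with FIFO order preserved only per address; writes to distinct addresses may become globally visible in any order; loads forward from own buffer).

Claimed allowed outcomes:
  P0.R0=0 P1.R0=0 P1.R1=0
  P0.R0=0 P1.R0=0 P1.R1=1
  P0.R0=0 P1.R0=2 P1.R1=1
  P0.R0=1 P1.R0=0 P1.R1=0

missing: P0.R0=0 P1.R0=2 P1.R1=0

outcome vector order: (P0.R0,P1.R0,P1.R1)
PSO: 5 outcomes — {0/0/0, 0/0/1, 0/2/0, 0/2/1, 1/0/0}
PSO∖claimed = {0/2/0}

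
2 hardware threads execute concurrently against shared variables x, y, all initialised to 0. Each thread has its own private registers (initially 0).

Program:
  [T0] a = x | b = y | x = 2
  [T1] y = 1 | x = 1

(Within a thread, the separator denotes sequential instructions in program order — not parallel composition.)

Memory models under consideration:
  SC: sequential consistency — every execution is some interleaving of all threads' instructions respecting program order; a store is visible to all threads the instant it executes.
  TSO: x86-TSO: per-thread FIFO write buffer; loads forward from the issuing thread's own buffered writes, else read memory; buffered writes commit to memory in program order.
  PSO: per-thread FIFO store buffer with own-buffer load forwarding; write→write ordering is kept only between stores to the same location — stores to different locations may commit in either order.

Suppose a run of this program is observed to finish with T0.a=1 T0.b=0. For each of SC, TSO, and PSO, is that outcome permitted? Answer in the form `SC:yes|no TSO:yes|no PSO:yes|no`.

SC:no TSO:no PSO:yes

outcome vector order: (T0.a,T0.b)
under SC → 0/0, 0/1, 1/1
under TSO → 0/0, 0/1, 1/1
under PSO → 0/0, 0/1, 1/0, 1/1
target 1/0 ∈ {PSO}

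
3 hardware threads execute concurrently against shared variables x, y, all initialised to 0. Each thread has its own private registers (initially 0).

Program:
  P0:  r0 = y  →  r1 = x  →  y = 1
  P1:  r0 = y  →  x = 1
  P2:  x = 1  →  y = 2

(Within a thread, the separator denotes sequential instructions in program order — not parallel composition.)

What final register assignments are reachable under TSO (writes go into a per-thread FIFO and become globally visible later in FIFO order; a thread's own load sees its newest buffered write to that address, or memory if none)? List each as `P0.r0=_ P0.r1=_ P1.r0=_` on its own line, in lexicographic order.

P0.r0=0 P0.r1=0 P1.r0=0
P0.r0=0 P0.r1=0 P1.r0=1
P0.r0=0 P0.r1=0 P1.r0=2
P0.r0=0 P0.r1=1 P1.r0=0
P0.r0=0 P0.r1=1 P1.r0=1
P0.r0=0 P0.r1=1 P1.r0=2
P0.r0=2 P0.r1=1 P1.r0=0
P0.r0=2 P0.r1=1 P1.r0=1
P0.r0=2 P0.r1=1 P1.r0=2

outcome vector order: (P0.r0,P0.r1,P1.r0)
|TSO outcomes| = 9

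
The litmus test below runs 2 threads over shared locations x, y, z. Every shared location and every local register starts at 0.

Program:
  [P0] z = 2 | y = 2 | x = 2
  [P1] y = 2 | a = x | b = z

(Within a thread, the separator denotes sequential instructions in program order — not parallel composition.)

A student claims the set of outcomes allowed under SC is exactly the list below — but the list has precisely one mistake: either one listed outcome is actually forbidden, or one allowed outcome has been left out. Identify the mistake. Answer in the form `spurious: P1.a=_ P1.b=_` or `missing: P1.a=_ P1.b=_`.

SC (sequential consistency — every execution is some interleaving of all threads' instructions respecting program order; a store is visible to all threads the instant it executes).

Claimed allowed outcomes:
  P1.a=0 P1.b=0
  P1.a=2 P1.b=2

outcome vector order: (P1.a,P1.b)
[SC] allowed = {0/0, 0/2, 2/2}
SC∖claimed = {0/2}

missing: P1.a=0 P1.b=2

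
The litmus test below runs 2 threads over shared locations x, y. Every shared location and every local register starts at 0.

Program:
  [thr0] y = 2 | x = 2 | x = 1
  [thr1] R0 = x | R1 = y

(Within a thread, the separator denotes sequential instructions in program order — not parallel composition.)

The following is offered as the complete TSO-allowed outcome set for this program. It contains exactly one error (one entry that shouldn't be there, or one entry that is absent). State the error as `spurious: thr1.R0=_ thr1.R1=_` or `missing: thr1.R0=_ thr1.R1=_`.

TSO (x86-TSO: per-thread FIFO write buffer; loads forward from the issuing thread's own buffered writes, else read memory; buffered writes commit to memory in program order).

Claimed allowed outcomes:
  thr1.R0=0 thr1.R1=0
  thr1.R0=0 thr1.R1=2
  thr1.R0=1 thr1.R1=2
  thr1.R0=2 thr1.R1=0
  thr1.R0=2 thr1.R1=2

spurious: thr1.R0=2 thr1.R1=0

outcome vector order: (thr1.R0,thr1.R1)
[TSO] allowed = {00; 02; 12; 22}
claimed∖TSO = {20}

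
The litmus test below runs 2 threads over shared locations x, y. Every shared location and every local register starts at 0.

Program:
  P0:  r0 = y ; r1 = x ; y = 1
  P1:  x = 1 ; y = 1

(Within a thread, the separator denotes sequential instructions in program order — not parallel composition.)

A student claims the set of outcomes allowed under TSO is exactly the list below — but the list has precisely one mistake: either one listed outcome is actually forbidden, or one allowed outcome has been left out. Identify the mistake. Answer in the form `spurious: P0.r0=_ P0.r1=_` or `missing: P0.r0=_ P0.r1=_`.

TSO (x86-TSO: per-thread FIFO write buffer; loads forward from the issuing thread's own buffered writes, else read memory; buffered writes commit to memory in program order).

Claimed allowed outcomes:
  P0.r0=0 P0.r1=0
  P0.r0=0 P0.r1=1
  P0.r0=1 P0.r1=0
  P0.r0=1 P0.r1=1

spurious: P0.r0=1 P0.r1=0

outcome vector order: (P0.r0,P0.r1)
TSO (3): (0,0); (0,1); (1,1)
claimed∖TSO = {(1,0)}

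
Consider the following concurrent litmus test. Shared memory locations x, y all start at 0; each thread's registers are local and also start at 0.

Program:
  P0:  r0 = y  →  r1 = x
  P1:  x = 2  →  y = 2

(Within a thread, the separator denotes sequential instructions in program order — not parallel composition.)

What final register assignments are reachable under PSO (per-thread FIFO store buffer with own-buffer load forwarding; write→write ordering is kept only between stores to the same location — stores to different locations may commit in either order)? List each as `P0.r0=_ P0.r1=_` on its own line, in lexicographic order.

outcome vector order: (P0.r0,P0.r1)
|PSO outcomes| = 4

P0.r0=0 P0.r1=0
P0.r0=0 P0.r1=2
P0.r0=2 P0.r1=0
P0.r0=2 P0.r1=2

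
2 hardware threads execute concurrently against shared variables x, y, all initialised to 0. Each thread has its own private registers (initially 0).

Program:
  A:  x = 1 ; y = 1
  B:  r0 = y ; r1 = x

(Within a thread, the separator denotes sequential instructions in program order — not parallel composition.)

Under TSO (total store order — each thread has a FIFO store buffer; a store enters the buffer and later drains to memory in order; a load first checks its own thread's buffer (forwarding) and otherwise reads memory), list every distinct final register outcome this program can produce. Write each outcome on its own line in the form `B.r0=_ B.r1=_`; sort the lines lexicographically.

outcome vector order: (B.r0,B.r1)
|TSO outcomes| = 3

B.r0=0 B.r1=0
B.r0=0 B.r1=1
B.r0=1 B.r1=1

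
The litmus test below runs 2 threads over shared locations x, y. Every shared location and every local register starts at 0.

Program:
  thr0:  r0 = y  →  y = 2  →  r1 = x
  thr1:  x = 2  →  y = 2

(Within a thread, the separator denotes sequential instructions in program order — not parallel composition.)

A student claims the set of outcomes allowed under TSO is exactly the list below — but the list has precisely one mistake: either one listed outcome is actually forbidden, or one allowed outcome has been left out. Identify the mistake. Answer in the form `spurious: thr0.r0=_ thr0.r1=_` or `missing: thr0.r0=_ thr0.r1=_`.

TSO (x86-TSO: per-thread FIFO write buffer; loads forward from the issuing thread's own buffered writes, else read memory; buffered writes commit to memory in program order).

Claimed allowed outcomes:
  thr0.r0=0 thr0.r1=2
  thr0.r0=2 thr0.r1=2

missing: thr0.r0=0 thr0.r1=0

outcome vector order: (thr0.r0,thr0.r1)
[TSO] allowed = {(0,0) (0,2) (2,2)}
TSO∖claimed = {(0,0)}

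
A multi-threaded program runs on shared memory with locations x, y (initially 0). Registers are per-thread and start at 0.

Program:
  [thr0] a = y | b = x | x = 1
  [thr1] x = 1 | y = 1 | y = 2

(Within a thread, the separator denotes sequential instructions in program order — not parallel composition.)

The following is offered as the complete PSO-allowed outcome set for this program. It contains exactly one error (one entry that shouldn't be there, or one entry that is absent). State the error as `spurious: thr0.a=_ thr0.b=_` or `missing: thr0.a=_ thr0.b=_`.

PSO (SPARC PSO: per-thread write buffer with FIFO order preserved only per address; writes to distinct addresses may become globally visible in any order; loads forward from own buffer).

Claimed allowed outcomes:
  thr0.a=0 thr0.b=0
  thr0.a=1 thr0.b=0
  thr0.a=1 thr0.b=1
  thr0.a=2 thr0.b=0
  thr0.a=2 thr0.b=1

outcome vector order: (thr0.a,thr0.b)
under PSO → <0 0>, <0 1>, <1 0>, <1 1>, <2 0>, <2 1>
PSO∖claimed = {<0 1>}

missing: thr0.a=0 thr0.b=1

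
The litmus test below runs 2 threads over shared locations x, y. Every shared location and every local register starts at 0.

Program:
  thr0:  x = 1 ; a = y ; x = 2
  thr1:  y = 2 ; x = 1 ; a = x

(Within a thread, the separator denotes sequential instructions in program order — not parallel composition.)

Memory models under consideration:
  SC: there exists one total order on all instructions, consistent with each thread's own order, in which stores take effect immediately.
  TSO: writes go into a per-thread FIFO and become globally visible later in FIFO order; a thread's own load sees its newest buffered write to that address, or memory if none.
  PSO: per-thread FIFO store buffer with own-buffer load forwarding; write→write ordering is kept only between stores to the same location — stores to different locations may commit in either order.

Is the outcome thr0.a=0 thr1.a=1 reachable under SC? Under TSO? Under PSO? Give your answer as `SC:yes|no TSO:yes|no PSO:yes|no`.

outcome vector order: (thr0.a,thr1.a)
SC (4): 0/1, 0/2, 2/1, 2/2
TSO (4): 0/1, 0/2, 2/1, 2/2
PSO (4): 0/1, 0/2, 2/1, 2/2
target 0/1 ∈ {SC,TSO,PSO}

SC:yes TSO:yes PSO:yes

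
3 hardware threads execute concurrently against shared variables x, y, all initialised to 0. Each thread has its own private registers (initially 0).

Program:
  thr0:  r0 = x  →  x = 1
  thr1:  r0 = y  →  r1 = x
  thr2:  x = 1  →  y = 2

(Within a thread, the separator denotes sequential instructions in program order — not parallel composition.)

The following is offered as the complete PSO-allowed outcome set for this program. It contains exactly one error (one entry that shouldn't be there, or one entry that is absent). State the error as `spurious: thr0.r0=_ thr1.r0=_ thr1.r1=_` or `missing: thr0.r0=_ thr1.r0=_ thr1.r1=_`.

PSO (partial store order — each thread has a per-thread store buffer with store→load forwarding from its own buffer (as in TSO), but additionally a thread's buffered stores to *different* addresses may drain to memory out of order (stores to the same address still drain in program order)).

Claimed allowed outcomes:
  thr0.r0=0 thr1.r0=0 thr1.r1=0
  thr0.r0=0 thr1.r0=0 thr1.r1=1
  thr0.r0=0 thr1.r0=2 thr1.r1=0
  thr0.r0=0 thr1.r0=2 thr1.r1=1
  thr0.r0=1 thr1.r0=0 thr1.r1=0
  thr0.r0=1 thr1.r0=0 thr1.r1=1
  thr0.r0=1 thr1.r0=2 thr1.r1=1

missing: thr0.r0=1 thr1.r0=2 thr1.r1=0

outcome vector order: (thr0.r0,thr1.r0,thr1.r1)
under PSO → (0,0,0); (0,0,1); (0,2,0); (0,2,1); (1,0,0); (1,0,1); (1,2,0); (1,2,1)
PSO∖claimed = {(1,2,0)}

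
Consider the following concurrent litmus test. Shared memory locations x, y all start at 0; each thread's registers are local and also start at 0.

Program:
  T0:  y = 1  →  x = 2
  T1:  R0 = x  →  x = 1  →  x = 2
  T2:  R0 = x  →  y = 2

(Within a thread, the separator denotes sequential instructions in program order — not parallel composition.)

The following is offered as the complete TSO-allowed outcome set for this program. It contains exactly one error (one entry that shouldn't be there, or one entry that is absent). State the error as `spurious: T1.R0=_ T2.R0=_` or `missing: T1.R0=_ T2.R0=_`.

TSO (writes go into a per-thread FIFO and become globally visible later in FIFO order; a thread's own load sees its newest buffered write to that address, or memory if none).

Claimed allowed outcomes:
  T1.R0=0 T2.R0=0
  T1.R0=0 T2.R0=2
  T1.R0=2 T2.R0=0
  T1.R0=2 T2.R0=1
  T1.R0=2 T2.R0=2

missing: T1.R0=0 T2.R0=1

outcome vector order: (T1.R0,T2.R0)
[TSO] allowed = {00 01 02 20 21 22}
TSO∖claimed = {01}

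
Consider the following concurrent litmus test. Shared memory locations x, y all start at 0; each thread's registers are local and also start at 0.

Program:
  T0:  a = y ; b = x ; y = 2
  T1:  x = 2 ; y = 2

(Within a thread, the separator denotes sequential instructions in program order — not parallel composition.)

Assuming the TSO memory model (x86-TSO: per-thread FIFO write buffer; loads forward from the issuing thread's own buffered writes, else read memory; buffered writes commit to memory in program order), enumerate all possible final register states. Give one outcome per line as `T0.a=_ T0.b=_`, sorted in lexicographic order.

T0.a=0 T0.b=0
T0.a=0 T0.b=2
T0.a=2 T0.b=2

outcome vector order: (T0.a,T0.b)
|TSO outcomes| = 3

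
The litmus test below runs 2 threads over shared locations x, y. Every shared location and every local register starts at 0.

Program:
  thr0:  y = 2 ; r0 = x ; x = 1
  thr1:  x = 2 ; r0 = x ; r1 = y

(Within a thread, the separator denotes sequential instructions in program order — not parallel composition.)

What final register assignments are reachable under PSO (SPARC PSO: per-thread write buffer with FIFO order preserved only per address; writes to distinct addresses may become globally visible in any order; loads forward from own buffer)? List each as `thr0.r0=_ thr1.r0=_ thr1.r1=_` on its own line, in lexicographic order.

thr0.r0=0 thr1.r0=1 thr1.r1=0
thr0.r0=0 thr1.r0=1 thr1.r1=2
thr0.r0=0 thr1.r0=2 thr1.r1=0
thr0.r0=0 thr1.r0=2 thr1.r1=2
thr0.r0=2 thr1.r0=1 thr1.r1=0
thr0.r0=2 thr1.r0=1 thr1.r1=2
thr0.r0=2 thr1.r0=2 thr1.r1=0
thr0.r0=2 thr1.r0=2 thr1.r1=2

outcome vector order: (thr0.r0,thr1.r0,thr1.r1)
|PSO outcomes| = 8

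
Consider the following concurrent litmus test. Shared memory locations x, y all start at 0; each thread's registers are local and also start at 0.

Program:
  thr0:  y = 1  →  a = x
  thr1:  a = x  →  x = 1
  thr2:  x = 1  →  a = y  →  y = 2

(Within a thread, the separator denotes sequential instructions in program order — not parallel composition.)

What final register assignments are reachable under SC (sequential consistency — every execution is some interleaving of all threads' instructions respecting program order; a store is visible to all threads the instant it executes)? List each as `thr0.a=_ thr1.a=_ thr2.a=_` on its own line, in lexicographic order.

thr0.a=0 thr1.a=0 thr2.a=1
thr0.a=0 thr1.a=1 thr2.a=1
thr0.a=1 thr1.a=0 thr2.a=0
thr0.a=1 thr1.a=0 thr2.a=1
thr0.a=1 thr1.a=1 thr2.a=0
thr0.a=1 thr1.a=1 thr2.a=1

outcome vector order: (thr0.a,thr1.a,thr2.a)
|SC outcomes| = 6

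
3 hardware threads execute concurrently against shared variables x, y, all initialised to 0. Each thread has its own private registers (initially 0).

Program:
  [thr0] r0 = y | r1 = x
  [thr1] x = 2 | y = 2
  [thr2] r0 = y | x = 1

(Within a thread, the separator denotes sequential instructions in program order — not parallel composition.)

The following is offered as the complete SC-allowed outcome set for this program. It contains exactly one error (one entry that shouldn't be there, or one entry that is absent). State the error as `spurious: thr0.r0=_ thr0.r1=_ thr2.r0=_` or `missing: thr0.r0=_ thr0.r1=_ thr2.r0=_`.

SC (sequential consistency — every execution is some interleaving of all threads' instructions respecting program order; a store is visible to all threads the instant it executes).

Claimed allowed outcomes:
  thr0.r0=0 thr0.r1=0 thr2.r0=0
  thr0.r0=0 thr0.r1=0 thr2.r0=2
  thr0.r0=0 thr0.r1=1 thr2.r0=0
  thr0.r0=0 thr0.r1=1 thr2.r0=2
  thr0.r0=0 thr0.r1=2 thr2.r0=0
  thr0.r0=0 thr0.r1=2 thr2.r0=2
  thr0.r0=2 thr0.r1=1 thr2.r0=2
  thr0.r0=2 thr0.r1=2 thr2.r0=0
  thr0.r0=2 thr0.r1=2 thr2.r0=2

outcome vector order: (thr0.r0,thr0.r1,thr2.r0)
SC: 10 outcomes — {<0 0 0> <0 0 2> <0 1 0> <0 1 2> <0 2 0> <0 2 2> <2 1 0> <2 1 2> <2 2 0> <2 2 2>}
SC∖claimed = {<2 1 0>}

missing: thr0.r0=2 thr0.r1=1 thr2.r0=0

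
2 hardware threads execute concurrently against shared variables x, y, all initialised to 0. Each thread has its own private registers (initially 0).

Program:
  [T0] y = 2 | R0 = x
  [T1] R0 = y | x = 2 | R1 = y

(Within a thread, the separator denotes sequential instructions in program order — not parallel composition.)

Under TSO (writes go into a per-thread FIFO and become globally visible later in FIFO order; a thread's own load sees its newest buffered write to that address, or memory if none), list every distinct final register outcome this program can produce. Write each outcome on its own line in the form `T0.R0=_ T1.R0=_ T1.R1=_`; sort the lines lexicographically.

T0.R0=0 T1.R0=0 T1.R1=0
T0.R0=0 T1.R0=0 T1.R1=2
T0.R0=0 T1.R0=2 T1.R1=2
T0.R0=2 T1.R0=0 T1.R1=0
T0.R0=2 T1.R0=0 T1.R1=2
T0.R0=2 T1.R0=2 T1.R1=2

outcome vector order: (T0.R0,T1.R0,T1.R1)
|TSO outcomes| = 6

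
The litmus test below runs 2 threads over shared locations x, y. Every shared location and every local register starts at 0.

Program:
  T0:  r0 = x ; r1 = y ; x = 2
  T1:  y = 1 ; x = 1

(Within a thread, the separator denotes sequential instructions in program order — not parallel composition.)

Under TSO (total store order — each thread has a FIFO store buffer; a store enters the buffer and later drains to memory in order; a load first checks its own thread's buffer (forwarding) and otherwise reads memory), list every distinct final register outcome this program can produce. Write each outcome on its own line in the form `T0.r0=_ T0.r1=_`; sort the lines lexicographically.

T0.r0=0 T0.r1=0
T0.r0=0 T0.r1=1
T0.r0=1 T0.r1=1

outcome vector order: (T0.r0,T0.r1)
|TSO outcomes| = 3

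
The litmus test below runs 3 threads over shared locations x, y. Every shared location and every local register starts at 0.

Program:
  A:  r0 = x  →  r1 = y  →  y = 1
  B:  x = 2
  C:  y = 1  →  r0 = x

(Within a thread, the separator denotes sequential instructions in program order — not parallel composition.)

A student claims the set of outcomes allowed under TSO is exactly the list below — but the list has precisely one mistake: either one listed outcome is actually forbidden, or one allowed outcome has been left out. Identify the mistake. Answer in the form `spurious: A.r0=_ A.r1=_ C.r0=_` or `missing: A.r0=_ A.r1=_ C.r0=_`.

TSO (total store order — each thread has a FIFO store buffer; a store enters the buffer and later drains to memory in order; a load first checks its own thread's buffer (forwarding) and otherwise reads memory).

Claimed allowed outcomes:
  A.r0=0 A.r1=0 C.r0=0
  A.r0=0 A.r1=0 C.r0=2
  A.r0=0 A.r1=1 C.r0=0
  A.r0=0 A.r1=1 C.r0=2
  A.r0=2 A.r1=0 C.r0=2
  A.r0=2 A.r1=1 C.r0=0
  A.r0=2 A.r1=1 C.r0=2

missing: A.r0=2 A.r1=0 C.r0=0

outcome vector order: (A.r0,A.r1,C.r0)
TSO: 8 outcomes — {000, 002, 010, 012, 200, 202, 210, 212}
TSO∖claimed = {200}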